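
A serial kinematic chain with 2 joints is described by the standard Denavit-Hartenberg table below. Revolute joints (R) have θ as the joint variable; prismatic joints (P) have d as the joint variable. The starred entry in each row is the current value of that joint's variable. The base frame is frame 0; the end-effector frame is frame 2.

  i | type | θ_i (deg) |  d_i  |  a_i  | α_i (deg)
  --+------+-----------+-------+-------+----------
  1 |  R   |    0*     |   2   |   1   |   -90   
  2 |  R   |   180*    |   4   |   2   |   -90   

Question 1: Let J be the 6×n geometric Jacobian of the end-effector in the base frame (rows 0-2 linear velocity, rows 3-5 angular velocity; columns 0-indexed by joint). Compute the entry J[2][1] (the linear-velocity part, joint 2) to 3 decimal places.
axis z_1 = (0.0000,1.0000,0.0000); lever o_n−o_1 = (-2.0000,4.0000,0.0000)
cross product → J_v[:, 1] = (-0.0000,-0.0000,2.0000)
J_ω[:, 1] = z_1
entry J[2][1] = 2.0000

2.000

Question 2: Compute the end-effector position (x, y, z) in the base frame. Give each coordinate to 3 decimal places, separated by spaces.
after link 1: o_1 = (1.0000, 0.0000, 2.0000)
after link 2: o_2 = (-1.0000, 4.0000, 2.0000)

-1.000 4.000 2.000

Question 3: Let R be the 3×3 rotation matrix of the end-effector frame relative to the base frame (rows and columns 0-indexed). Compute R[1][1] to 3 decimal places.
-1.000

End-effector y-axis (col 1 of R) = (-0.0000,-1.0000,0.0000)
R[1][1] = -1.0000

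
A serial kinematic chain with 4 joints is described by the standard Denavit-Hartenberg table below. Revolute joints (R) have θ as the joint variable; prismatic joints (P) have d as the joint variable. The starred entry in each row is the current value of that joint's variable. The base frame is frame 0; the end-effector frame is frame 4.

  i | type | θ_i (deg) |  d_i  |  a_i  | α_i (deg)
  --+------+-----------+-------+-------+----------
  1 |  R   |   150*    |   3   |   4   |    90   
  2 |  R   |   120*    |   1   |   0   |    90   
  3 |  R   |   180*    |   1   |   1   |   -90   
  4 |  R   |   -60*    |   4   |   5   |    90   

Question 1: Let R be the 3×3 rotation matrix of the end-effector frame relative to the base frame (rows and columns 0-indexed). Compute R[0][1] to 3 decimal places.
-0.500

End-effector y-axis (col 1 of R) = (-0.5000,-0.8660,-0.0000)
R[0][1] = -0.5000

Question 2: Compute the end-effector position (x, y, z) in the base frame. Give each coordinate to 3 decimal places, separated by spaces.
-10.477 2.585 2.634

after link 1: o_1 = (-3.4641, 2.0000, 3.0000)
after link 2: o_2 = (-2.9641, 2.8660, 3.0000)
after link 3: o_3 = (-4.1471, 3.5490, 2.6340)
after link 4: o_4 = (-10.4772, 2.5849, 2.6340)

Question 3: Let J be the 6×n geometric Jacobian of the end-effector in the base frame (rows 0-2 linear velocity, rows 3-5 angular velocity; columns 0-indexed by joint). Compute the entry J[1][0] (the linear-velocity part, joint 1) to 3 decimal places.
-10.477

axis z_0 = ẑ; lever o_n−o_0 = (-10.4772,2.5849,2.6340)
cross product → J_v[:, 0] = (-2.5849,-10.4772,0.0000)
J_ω[:, 0] = z_0
entry J[1][0] = -10.4772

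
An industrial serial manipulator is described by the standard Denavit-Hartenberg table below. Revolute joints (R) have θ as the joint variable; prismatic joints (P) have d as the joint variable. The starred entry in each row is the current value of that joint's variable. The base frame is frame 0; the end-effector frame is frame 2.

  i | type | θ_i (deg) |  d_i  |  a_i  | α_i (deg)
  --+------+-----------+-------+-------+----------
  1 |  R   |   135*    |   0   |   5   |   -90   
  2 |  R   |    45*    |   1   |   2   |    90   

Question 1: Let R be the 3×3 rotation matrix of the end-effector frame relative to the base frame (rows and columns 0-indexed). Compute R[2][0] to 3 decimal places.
End-effector x-axis (col 0 of R) = (-0.5000,0.5000,-0.7071)
R[2][0] = -0.7071

-0.707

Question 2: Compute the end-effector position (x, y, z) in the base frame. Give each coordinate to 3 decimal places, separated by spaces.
after link 1: o_1 = (-3.5355, 3.5355, 0.0000)
after link 2: o_2 = (-5.2426, 3.8284, -1.4142)

-5.243 3.828 -1.414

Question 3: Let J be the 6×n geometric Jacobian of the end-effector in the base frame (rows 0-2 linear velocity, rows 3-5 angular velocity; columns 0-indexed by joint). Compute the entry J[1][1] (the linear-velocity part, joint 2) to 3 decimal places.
-1.000

axis z_1 = (-0.7071,-0.7071,0.0000); lever o_n−o_1 = (-1.7071,0.2929,-1.4142)
cross product → J_v[:, 1] = (1.0000,-1.0000,-1.4142)
J_ω[:, 1] = z_1
entry J[1][1] = -1.0000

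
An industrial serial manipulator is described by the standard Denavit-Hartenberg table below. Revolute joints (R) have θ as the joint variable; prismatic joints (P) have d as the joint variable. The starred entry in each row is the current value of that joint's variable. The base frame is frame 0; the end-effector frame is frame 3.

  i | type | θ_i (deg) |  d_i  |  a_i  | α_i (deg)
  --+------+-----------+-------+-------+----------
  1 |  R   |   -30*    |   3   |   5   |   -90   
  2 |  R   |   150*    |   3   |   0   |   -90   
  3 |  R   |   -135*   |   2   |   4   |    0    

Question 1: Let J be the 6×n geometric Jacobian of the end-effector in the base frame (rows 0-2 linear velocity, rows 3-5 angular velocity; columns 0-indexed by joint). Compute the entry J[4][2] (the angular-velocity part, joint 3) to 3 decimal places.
axis z_2 = (-0.4330,0.2500,0.8660); lever o_n−o_2 = (2.6695,1.7247,3.1463)
cross product → J_v[:, 2] = (-0.7071,3.6742,-1.4142)
J_ω[:, 2] = z_2
entry J[4][2] = 0.2500

0.250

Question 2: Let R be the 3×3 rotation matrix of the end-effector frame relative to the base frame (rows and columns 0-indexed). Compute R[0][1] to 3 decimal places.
-0.177

End-effector y-axis (col 1 of R) = (-0.1768,0.9186,-0.3536)
R[0][1] = -0.1768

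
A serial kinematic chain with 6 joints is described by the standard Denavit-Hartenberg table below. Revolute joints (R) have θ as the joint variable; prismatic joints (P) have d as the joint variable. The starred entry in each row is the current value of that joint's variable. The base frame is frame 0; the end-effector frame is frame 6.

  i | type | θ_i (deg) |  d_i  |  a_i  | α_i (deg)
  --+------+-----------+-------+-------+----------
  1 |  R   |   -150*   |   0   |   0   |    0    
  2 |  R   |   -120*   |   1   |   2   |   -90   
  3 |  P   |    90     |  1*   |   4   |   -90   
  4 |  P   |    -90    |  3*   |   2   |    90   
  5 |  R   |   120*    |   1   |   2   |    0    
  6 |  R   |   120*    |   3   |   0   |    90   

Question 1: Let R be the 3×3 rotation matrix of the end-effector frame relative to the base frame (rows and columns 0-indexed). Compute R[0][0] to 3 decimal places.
End-effector x-axis (col 0 of R) = (0.5000,0.8660,0.0000)
R[0][0] = 0.5000

0.500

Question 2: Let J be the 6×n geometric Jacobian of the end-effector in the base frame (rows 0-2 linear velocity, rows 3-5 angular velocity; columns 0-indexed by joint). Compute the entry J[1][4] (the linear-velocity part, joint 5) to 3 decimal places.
1.000

axis z_4 = (0.0000,-0.0000,1.0000); lever o_n−o_4 = (1.0000,-1.7321,4.0000)
cross product → J_v[:, 4] = (1.7321,1.0000,0.0000)
J_ω[:, 4] = z_4
entry J[1][4] = 1.0000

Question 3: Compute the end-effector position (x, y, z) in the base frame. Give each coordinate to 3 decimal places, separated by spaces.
-2.000 -2.732 1.000

after link 1: o_1 = (0.0000, 0.0000, 0.0000)
after link 2: o_2 = (-0.0000, 2.0000, 1.0000)
after link 3: o_3 = (-1.0000, 2.0000, -3.0000)
after link 4: o_4 = (-3.0000, -1.0000, -3.0000)
after link 5: o_5 = (-2.0000, -2.7321, -2.0000)
after link 6: o_6 = (-2.0000, -2.7321, 1.0000)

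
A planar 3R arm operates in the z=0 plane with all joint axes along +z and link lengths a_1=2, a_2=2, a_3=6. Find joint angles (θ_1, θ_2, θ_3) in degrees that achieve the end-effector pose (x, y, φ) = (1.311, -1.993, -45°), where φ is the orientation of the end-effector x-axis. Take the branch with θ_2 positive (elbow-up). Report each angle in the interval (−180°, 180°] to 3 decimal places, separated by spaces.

119.991 45.015 149.994

wrist centre = target − a_3·(cos φ, sin φ) = (-2.9316, 2.2496)
cos θ_2 = (13.6554−2²−2²)/(2·2·2) = 0.7069; θ_2 = 45.0147° (elbow-up)
β = atan2(2.2496,-2.9316) = 142.4986°; ψ = atan2(1.4146,3.4139) = 22.5074°
θ_1 = β − ψ = 119.9912°
θ_3 = φ − θ_1 − θ_2 = 149.9940° (wrapped to (-180°,180°])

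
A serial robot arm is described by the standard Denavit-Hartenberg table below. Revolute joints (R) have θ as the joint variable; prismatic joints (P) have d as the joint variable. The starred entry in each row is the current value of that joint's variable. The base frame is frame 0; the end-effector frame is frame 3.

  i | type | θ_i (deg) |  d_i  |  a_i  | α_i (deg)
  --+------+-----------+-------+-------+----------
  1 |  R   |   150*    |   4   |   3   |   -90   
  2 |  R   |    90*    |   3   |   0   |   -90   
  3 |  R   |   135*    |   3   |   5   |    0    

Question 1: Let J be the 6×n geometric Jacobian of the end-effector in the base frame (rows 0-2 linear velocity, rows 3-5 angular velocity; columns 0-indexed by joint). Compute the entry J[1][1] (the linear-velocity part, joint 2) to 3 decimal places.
axis z_1 = (-0.5000,-0.8660,0.0000); lever o_n−o_1 = (2.8658,-1.0362,3.5355)
cross product → J_v[:, 1] = (-3.0619,1.7678,3.0000)
J_ω[:, 1] = z_1
entry J[1][1] = 1.7678

1.768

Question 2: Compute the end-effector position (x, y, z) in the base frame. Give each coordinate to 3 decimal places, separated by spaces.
after link 1: o_1 = (-2.5981, 1.5000, 4.0000)
after link 2: o_2 = (-4.0981, -1.0981, 4.0000)
after link 3: o_3 = (0.2678, 0.4638, 7.5355)

0.268 0.464 7.536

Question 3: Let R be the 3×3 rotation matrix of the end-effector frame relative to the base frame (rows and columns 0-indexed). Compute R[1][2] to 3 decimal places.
-0.500

End-effector z-axis (col 2 of R) = (0.8660,-0.5000,-0.0000)
R[1][2] = -0.5000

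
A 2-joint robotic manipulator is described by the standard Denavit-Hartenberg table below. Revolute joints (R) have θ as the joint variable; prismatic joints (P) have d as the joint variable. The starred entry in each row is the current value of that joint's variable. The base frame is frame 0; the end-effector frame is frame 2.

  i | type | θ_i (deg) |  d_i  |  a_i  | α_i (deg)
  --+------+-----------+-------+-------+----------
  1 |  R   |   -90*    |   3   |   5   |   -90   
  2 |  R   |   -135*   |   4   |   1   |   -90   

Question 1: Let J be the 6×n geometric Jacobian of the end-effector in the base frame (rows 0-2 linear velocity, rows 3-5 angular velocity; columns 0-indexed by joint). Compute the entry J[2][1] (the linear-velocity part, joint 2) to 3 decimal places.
0.707

axis z_1 = (1.0000,0.0000,0.0000); lever o_n−o_1 = (4.0000,0.7071,0.7071)
cross product → J_v[:, 1] = (0.0000,-0.7071,0.7071)
J_ω[:, 1] = z_1
entry J[2][1] = 0.7071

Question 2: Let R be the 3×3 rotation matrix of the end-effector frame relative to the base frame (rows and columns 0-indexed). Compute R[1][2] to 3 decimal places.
-0.707

End-effector z-axis (col 2 of R) = (0.0000,-0.7071,0.7071)
R[1][2] = -0.7071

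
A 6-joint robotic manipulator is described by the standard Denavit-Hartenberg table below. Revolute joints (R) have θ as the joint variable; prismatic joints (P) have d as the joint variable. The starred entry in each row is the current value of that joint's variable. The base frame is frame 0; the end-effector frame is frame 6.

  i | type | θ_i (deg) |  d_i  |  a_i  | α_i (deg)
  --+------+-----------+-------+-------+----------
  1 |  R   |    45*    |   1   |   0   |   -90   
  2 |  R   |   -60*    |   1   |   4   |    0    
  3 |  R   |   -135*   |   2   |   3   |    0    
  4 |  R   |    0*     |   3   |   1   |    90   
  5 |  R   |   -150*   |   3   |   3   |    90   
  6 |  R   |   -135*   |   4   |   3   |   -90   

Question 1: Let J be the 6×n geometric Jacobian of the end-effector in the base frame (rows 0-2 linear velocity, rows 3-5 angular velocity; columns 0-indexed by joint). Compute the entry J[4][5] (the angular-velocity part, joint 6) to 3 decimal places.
0.954

axis z_5 = (-0.2709,0.9539,0.1294); lever o_n−o_5 = (-3.4765,2.9225,2.0912)
cross product → J_v[:, 5] = (1.6165,0.1165,2.5245)
J_ω[:, 5] = z_5
entry J[4][5] = 0.9539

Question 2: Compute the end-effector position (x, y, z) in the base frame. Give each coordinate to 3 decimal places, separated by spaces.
-5.653 7.110 3.295

after link 1: o_1 = (0.0000, 0.0000, 1.0000)
after link 2: o_2 = (0.7071, 2.1213, 4.4641)
after link 3: o_3 = (-2.7561, 1.4865, 3.6876)
after link 4: o_4 = (-5.5605, 2.9248, 3.4288)
after link 5: o_5 = (-2.1763, 4.1877, 1.2035)
after link 6: o_6 = (-5.6527, 7.1102, 3.2947)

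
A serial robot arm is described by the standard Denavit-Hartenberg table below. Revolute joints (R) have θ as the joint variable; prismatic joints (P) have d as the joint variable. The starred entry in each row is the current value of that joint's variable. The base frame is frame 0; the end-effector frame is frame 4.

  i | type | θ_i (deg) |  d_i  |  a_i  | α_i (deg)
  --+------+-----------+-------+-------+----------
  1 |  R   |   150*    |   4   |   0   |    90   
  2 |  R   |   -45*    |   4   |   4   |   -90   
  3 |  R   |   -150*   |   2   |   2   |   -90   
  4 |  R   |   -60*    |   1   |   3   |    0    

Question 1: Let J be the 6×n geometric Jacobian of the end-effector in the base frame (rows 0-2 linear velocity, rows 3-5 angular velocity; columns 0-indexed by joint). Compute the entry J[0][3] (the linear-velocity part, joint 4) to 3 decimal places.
axis z_3 = (0.1268,0.9268,-0.3536); lever o_n−o_3 = (-0.2937,2.0356,2.4021)
cross product → J_v[:, 3] = (2.9459,-0.2008,0.5303)
J_ω[:, 3] = z_3
entry J[0][3] = 2.9459

2.946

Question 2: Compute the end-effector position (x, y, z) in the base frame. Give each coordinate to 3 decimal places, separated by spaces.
-0.407 7.875 6.213

after link 1: o_1 = (0.0000, 0.0000, 4.0000)
after link 2: o_2 = (-0.4495, 4.8783, 1.1716)
after link 3: o_3 = (-0.1136, 5.8391, 3.8105)
after link 4: o_4 = (-0.4072, 7.8747, 6.2127)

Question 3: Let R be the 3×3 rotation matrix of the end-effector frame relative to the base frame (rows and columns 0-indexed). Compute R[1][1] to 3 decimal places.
End-effector y-axis (col 1 of R) = (0.9820,-0.0669,0.1768)
R[1][1] = -0.0669

-0.067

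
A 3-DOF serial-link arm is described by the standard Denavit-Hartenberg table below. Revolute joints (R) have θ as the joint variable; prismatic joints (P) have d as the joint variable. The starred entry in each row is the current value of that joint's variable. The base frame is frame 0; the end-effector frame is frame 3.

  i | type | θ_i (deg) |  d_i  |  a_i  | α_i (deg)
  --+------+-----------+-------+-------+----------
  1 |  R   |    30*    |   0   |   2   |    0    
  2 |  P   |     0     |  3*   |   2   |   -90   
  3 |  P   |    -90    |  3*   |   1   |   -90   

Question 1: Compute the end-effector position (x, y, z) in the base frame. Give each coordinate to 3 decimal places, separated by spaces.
after link 1: o_1 = (1.7321, 1.0000, 0.0000)
after link 2: o_2 = (3.4641, 2.0000, 3.0000)
after link 3: o_3 = (1.9641, 4.5981, 4.0000)

1.964 4.598 4.000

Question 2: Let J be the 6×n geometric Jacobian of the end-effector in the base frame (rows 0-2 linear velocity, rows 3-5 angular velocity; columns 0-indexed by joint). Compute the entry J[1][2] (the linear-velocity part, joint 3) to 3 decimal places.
0.866

prismatic axis z_2 = (-0.5000,0.8660,0.0000)
J_v[:, 2] = z_2; J_ω[:, 2] = (0,0,0)
entry J[1][2] = 0.8660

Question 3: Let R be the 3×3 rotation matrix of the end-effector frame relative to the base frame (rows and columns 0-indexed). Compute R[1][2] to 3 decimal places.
End-effector z-axis (col 2 of R) = (0.8660,0.5000,-0.0000)
R[1][2] = 0.5000

0.500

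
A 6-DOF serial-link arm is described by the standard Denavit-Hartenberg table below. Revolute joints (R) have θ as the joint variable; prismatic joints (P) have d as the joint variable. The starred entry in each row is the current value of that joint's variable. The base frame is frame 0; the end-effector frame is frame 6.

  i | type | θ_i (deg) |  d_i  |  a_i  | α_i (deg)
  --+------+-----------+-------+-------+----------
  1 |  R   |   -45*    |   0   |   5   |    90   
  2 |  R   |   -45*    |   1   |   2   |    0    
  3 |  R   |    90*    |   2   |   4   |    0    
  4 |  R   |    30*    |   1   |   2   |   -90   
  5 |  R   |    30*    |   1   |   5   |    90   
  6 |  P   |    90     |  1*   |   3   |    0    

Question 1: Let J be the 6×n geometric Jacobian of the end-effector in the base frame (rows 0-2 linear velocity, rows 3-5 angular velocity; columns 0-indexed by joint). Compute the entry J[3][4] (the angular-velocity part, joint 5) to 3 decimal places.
axis z_4 = (-0.6830,0.6830,0.2588); lever o_n−o_4 = (-0.6927,3.0035,5.7008)
cross product → J_v[:, 4] = (3.1164,3.7145,-1.5783)
J_ω[:, 4] = z_4
entry J[3][4] = -0.6830

-0.683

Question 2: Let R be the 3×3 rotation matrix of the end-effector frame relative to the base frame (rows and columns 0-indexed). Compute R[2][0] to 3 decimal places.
End-effector x-axis (col 0 of R) = (-0.6830,0.6830,0.2588)
R[2][0] = 0.2588

0.259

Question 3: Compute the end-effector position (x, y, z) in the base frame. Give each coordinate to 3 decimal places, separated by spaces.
after link 1: o_1 = (3.5355, -3.5355, 0.0000)
after link 2: o_2 = (3.8284, -5.2426, -1.4142)
after link 3: o_3 = (4.4142, -8.6569, 1.4142)
after link 4: o_4 = (4.0731, -9.7300, 3.3461)
after link 5: o_5 = (5.9504, -8.0717, 7.7875)
after link 6: o_6 = (3.3805, -6.7265, 9.0469)

3.380 -6.727 9.047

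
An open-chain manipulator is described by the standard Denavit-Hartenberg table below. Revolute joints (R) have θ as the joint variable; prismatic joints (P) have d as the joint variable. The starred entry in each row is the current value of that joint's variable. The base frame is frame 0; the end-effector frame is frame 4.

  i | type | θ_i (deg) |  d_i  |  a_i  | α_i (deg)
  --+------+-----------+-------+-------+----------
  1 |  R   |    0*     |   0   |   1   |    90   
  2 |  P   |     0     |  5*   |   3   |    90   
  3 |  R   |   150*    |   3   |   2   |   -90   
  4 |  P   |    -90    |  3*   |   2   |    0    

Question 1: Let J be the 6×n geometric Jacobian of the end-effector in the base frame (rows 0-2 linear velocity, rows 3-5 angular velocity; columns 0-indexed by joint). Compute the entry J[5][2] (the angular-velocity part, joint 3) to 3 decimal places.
-1.000

axis z_2 = (0.0000,-0.0000,-1.0000); lever o_n−o_2 = (-3.2321,1.5981,-5.0000)
cross product → J_v[:, 2] = (1.5981,3.2321,-0.0000)
J_ω[:, 2] = z_2
entry J[5][2] = -1.0000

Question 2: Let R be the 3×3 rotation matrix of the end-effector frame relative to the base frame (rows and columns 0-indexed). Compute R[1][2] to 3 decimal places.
End-effector z-axis (col 2 of R) = (-0.5000,0.8660,-0.0000)
R[1][2] = 0.8660

0.866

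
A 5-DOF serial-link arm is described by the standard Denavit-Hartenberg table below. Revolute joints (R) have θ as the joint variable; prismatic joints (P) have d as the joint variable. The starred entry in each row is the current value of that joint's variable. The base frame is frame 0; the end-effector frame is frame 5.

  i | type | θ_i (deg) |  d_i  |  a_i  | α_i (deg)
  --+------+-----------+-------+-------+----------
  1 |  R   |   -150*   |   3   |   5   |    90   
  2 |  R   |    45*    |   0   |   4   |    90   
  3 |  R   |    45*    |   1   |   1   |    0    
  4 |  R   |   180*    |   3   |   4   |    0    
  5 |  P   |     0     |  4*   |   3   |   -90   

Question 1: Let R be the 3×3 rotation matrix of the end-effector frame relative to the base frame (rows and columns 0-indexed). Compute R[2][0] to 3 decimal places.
End-effector x-axis (col 0 of R) = (0.7866,-0.3624,-0.5000)
R[2][0] = -0.5000

-0.500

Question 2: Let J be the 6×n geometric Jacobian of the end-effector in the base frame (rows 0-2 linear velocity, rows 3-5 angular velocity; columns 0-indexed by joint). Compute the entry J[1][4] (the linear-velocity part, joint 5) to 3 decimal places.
-0.354

prismatic axis z_4 = (-0.6124,-0.3536,-0.7071)
J_v[:, 4] = z_4; J_ω[:, 4] = (0,0,0)
entry J[1][4] = -0.3536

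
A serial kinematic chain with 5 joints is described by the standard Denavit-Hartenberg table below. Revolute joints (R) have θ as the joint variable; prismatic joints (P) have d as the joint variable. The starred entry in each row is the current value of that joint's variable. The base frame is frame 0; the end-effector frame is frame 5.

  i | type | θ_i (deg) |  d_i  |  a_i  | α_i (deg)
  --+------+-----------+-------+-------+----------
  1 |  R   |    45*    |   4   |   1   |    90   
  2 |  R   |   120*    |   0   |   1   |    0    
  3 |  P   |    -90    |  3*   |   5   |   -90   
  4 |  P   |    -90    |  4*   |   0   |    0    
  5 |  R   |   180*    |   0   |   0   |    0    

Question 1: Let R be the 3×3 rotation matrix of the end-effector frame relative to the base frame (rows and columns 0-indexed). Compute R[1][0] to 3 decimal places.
0.707

End-effector x-axis (col 0 of R) = (-0.7071,0.7071,0.0000)
R[1][0] = 0.7071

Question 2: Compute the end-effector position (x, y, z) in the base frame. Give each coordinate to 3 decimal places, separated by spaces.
after link 1: o_1 = (0.7071, 0.7071, 4.0000)
after link 2: o_2 = (0.3536, 0.3536, 4.8660)
after link 3: o_3 = (5.5367, 1.2941, 7.3660)
after link 4: o_4 = (4.1225, -0.1201, 10.8301)
after link 5: o_5 = (4.1225, -0.1201, 10.8301)

4.123 -0.120 10.830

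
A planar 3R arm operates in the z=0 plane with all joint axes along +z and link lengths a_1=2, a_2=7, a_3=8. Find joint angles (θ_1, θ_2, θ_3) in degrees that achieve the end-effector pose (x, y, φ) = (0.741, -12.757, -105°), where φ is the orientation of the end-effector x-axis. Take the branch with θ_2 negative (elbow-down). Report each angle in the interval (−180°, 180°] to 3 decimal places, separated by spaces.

59.996 -134.998 -29.997

wrist centre = target − a_3·(cos φ, sin φ) = (2.8116, -5.0296)
cos θ_2 = (33.2016−2²−7²)/(2·2·7) = -0.7071; θ_2 = -134.9982° (elbow-down)
β = atan2(-5.0296,2.8116) = -60.7947°; ψ = atan2(-4.9499,-2.9496) = -120.7902°
θ_1 = β − ψ = 59.9955°
θ_3 = φ − θ_1 − θ_2 = -29.9973° (wrapped to (-180°,180°])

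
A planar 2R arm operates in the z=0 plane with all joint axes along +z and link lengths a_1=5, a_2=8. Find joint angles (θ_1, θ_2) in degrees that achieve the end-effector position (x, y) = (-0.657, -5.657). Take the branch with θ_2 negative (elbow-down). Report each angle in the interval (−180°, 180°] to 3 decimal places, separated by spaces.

-0.003 -134.998

cos θ_2 = (32.4333−5²−8²)/(2·5·8) = -0.7071; θ_2 = -134.9981° (elbow-down)
β = atan2(-5.6570,-0.6570) = -96.6246°; ψ = atan2(-5.6570,-0.6567) = -96.6213°
θ_1 = β − ψ = -0.0033°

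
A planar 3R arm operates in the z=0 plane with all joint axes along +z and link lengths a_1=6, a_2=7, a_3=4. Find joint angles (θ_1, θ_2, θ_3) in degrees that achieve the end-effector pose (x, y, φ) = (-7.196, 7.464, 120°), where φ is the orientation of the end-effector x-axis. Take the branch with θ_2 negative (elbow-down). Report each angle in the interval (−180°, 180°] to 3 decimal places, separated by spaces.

-149.999 -120.002 30.001

wrist centre = target − a_3·(cos φ, sin φ) = (-5.1960, 3.9999)
cos θ_2 = (42.9976−6²−7²)/(2·6·7) = -0.5000; θ_2 = -120.0019° (elbow-down)
β = atan2(3.9999,-5.1960) = 142.4108°; ψ = atan2(-6.0621,2.4998) = -67.5903°
θ_1 = β − ψ = 210.0011°
θ_3 = φ − θ_1 − θ_2 = 30.0008° (wrapped to (-180°,180°])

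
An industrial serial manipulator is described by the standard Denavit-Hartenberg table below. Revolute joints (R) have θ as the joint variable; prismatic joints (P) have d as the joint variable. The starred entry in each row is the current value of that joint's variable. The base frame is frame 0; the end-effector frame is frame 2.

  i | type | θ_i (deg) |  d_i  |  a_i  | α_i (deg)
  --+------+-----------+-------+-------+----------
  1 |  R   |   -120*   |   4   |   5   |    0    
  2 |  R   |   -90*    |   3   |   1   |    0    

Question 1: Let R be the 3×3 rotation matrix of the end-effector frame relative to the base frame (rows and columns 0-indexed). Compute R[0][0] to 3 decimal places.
-0.866

End-effector x-axis (col 0 of R) = (-0.8660,0.5000,0.0000)
R[0][0] = -0.8660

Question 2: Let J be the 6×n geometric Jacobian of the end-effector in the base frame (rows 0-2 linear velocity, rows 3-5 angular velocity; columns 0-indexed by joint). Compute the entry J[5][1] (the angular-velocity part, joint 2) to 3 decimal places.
1.000

axis z_1 = (0.0000,0.0000,1.0000); lever o_n−o_1 = (-0.8660,0.5000,3.0000)
cross product → J_v[:, 1] = (-0.5000,-0.8660,0.0000)
J_ω[:, 1] = z_1
entry J[5][1] = 1.0000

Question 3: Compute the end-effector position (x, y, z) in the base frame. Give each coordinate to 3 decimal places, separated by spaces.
after link 1: o_1 = (-2.5000, -4.3301, 4.0000)
after link 2: o_2 = (-3.3660, -3.8301, 7.0000)

-3.366 -3.830 7.000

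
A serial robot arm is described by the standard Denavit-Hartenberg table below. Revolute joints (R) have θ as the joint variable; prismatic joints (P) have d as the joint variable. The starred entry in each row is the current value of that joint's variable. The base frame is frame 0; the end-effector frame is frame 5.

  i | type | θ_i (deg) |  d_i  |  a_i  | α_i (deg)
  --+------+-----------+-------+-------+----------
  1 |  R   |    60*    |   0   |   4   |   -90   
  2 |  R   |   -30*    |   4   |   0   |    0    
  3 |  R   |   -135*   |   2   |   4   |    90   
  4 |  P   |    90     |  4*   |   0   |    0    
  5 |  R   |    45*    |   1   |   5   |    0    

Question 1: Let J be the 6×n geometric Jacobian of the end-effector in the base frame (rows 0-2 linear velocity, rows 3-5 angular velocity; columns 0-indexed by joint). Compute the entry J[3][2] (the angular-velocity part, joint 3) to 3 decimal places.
-0.866

axis z_2 = (-0.8660,0.5000,0.0000); lever o_n−o_2 = (-5.6653,1.2585,-4.7094)
cross product → J_v[:, 2] = (-2.3547,-4.0785,1.7427)
J_ω[:, 2] = z_2
entry J[3][2] = -0.8660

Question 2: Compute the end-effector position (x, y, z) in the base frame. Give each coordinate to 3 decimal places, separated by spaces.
after link 1: o_1 = (2.0000, 3.4641, 0.0000)
after link 2: o_2 = (-1.4641, 5.4641, 0.0000)
after link 3: o_3 = (-5.1280, 3.1180, 1.0353)
after link 4: o_4 = (-5.6456, 2.2215, -2.8284)
after link 5: o_5 = (-7.1294, 6.7226, -4.7094)

-7.129 6.723 -4.709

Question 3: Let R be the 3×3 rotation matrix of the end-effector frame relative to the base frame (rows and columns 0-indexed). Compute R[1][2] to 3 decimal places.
-0.224

End-effector z-axis (col 2 of R) = (-0.1294,-0.2241,-0.9659)
R[1][2] = -0.2241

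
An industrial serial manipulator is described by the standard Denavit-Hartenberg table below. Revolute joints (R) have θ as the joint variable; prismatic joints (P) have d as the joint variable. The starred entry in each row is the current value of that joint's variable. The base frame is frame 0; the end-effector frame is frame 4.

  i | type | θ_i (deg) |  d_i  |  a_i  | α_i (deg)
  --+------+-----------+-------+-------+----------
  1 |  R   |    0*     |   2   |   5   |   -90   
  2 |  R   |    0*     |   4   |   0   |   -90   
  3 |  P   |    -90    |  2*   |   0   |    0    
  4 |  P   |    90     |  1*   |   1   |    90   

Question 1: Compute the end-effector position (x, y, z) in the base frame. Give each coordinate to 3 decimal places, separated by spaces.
6.000 4.000 -1.000

after link 1: o_1 = (5.0000, 0.0000, 2.0000)
after link 2: o_2 = (5.0000, 4.0000, 2.0000)
after link 3: o_3 = (5.0000, 4.0000, 0.0000)
after link 4: o_4 = (6.0000, 4.0000, -1.0000)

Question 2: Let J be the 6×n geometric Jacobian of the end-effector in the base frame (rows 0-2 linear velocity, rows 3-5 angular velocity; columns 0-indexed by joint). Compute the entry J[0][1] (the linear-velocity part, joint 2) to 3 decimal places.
-3.000

axis z_1 = (0.0000,1.0000,0.0000); lever o_n−o_1 = (1.0000,4.0000,-3.0000)
cross product → J_v[:, 1] = (-3.0000,0.0000,-1.0000)
J_ω[:, 1] = z_1
entry J[0][1] = -3.0000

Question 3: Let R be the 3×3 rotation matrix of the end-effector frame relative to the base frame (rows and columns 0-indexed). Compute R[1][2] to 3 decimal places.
End-effector z-axis (col 2 of R) = (0.0000,1.0000,0.0000)
R[1][2] = 1.0000

1.000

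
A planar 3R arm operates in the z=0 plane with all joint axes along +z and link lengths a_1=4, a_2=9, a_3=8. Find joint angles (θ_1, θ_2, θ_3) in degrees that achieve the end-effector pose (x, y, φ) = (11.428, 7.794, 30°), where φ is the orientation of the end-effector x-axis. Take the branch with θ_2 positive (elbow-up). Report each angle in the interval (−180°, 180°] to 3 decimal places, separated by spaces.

-90.009 150.006 -29.997

wrist centre = target − a_3·(cos φ, sin φ) = (4.4998, 3.7940)
cos θ_2 = (34.6426−4²−9²)/(2·4·9) = -0.8661; θ_2 = 150.0057° (elbow-up)
β = atan2(3.7940,4.4998) = 40.1359°; ψ = atan2(4.4992,-3.7947) = 130.1445°
θ_1 = β − ψ = -90.0086°
θ_3 = φ − θ_1 − θ_2 = -29.9971° (wrapped to (-180°,180°])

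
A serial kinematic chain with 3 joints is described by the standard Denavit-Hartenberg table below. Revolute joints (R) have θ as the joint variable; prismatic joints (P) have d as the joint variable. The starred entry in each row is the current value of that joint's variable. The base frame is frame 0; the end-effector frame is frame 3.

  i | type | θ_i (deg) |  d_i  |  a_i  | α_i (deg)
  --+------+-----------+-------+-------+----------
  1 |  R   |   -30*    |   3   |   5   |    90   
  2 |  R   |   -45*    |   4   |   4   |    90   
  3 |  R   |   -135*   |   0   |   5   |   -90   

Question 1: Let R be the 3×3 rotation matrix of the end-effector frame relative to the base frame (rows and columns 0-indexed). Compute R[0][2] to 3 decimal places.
End-effector z-axis (col 2 of R) = (0.7866,0.3624,-0.5000)
R[0][2] = 0.7866

0.787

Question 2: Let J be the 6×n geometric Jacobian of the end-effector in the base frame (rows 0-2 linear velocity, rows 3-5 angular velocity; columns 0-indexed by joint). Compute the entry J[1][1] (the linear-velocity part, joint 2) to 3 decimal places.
-0.164

axis z_1 = (-0.5000,-0.8660,0.0000); lever o_n−o_1 = (0.0522,-0.5665,-0.3284)
cross product → J_v[:, 1] = (0.2844,-0.1642,0.3284)
J_ω[:, 1] = z_1
entry J[1][1] = -0.1642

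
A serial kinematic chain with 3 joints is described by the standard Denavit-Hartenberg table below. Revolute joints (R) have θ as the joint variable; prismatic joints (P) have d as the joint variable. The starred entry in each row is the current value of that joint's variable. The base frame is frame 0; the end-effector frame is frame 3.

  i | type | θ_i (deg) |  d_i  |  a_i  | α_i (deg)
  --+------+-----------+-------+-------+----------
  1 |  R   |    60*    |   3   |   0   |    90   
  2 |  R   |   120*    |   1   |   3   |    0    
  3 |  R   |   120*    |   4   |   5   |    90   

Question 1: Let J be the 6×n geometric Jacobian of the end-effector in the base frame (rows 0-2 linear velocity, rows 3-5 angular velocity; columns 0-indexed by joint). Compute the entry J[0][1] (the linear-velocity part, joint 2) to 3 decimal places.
0.866

axis z_1 = (0.8660,-0.5000,0.0000); lever o_n−o_1 = (2.3301,-5.9641,-1.7321)
cross product → J_v[:, 1] = (0.8660,1.5000,-4.0000)
J_ω[:, 1] = z_1
entry J[0][1] = 0.8660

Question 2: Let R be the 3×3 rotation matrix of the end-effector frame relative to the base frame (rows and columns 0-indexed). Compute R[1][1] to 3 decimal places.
-0.500

End-effector y-axis (col 1 of R) = (0.8660,-0.5000,0.0000)
R[1][1] = -0.5000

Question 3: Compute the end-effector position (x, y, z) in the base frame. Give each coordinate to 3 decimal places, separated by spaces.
after link 1: o_1 = (0.0000, 0.0000, 3.0000)
after link 2: o_2 = (0.1160, -1.7990, 5.5981)
after link 3: o_3 = (2.3301, -5.9641, 1.2679)

2.330 -5.964 1.268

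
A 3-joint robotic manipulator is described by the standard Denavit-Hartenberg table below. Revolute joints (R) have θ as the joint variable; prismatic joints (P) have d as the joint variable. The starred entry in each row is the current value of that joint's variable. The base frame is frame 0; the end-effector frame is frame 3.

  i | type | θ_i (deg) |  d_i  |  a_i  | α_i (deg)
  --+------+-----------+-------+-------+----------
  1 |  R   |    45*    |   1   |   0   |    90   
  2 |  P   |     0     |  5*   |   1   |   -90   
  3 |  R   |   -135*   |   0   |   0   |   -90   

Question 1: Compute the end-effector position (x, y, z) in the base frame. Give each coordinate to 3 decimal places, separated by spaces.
4.243 -2.828 1.000

after link 1: o_1 = (0.0000, 0.0000, 1.0000)
after link 2: o_2 = (4.2426, -2.8284, 1.0000)
after link 3: o_3 = (4.2426, -2.8284, 1.0000)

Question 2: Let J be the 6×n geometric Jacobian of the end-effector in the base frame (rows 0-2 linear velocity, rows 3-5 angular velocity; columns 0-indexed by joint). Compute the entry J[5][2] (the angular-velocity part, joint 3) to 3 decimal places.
axis z_2 = (0.0000,0.0000,1.0000); lever o_n−o_2 = (0.0000,0.0000,0.0000)
cross product → J_v[:, 2] = (0.0000,0.0000,0.0000)
J_ω[:, 2] = z_2
entry J[5][2] = 1.0000

1.000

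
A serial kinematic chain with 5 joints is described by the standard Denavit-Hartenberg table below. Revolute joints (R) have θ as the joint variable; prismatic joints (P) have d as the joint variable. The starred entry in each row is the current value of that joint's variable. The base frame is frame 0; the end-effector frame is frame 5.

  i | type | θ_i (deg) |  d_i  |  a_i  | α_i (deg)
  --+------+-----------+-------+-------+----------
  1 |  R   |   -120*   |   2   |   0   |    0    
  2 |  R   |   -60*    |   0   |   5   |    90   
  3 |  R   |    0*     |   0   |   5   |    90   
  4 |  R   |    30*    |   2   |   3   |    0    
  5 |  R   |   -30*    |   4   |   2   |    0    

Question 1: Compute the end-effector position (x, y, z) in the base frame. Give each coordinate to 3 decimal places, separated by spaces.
-14.598 1.500 -4.000

after link 1: o_1 = (0.0000, 0.0000, 2.0000)
after link 2: o_2 = (-5.0000, -0.0000, 2.0000)
after link 3: o_3 = (-10.0000, -0.0000, 2.0000)
after link 4: o_4 = (-12.5981, 1.5000, 0.0000)
after link 5: o_5 = (-14.5981, 1.5000, -4.0000)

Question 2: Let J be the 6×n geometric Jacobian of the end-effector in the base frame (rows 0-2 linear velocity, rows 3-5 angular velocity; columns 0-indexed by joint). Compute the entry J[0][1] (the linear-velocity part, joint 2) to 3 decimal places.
-1.500

axis z_1 = (0.0000,0.0000,1.0000); lever o_n−o_1 = (-14.5981,1.5000,-6.0000)
cross product → J_v[:, 1] = (-1.5000,-14.5981,0.0000)
J_ω[:, 1] = z_1
entry J[0][1] = -1.5000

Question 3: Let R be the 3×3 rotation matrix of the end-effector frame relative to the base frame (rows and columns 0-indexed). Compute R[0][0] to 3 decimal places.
-1.000

End-effector x-axis (col 0 of R) = (-1.0000,-0.0000,0.0000)
R[0][0] = -1.0000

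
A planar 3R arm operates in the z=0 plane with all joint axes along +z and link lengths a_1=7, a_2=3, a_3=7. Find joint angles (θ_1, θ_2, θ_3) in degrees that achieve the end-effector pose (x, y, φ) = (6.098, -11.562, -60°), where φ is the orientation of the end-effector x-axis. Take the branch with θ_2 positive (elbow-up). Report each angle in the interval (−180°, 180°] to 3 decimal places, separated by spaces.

wrist centre = target − a_3·(cos φ, sin φ) = (2.5980, -5.4998)
cos θ_2 = (36.9976−7²−3²)/(2·7·3) = -0.5001; θ_2 = 120.0037° (elbow-up)
β = atan2(-5.4998,2.5980) = -64.7149°; ψ = atan2(2.5980,5.4998) = 25.2848°
θ_1 = β − ψ = -89.9998°
θ_3 = φ − θ_1 − θ_2 = -90.0039° (wrapped to (-180°,180°])

-90.000 120.004 -90.004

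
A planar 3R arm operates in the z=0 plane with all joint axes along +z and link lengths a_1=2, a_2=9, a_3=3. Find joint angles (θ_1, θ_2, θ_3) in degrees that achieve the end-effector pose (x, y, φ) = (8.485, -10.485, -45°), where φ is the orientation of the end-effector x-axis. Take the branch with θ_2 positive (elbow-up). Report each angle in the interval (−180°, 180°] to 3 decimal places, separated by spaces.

wrist centre = target − a_3·(cos φ, sin φ) = (6.3637, -8.3637)
cos θ_2 = (110.4476−2²−9²)/(2·2·9) = 0.7069; θ_2 = 45.0187° (elbow-up)
β = atan2(-8.3637,6.3637) = -52.7336°; ψ = atan2(6.3660,8.3619) = 37.2826°
θ_1 = β − ψ = -90.0161°
θ_3 = φ − θ_1 − θ_2 = -0.0025° (wrapped to (-180°,180°])

-90.016 45.019 -0.003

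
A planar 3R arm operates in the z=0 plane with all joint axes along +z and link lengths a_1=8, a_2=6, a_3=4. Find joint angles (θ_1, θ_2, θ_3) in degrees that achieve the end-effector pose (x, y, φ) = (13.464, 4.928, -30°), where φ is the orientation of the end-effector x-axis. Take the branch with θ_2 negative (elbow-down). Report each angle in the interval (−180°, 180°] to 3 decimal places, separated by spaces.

60.001 -60.003 -29.997

wrist centre = target − a_3·(cos φ, sin φ) = (9.9999, 6.9280)
cos θ_2 = (147.9952−8²−6²)/(2·8·6) = 0.4999; θ_2 = -60.0033° (elbow-down)
β = atan2(6.9280,9.9999) = 34.7145°; ψ = atan2(-5.1963,10.9997) = -25.2864°
θ_1 = β − ψ = 60.0008°
θ_3 = φ − θ_1 − θ_2 = -29.9975° (wrapped to (-180°,180°])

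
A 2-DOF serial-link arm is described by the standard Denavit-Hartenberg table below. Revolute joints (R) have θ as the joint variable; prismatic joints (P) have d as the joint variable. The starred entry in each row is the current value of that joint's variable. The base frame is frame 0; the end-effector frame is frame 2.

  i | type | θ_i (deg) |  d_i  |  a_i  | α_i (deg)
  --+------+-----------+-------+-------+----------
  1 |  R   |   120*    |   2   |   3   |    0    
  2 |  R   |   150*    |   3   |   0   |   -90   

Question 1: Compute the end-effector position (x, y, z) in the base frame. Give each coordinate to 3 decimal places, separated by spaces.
-1.500 2.598 5.000

after link 1: o_1 = (-1.5000, 2.5981, 2.0000)
after link 2: o_2 = (-1.5000, 2.5981, 5.0000)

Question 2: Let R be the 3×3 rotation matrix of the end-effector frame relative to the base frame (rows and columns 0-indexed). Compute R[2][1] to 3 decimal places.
End-effector y-axis (col 1 of R) = (0.0000,-0.0000,-1.0000)
R[2][1] = -1.0000

-1.000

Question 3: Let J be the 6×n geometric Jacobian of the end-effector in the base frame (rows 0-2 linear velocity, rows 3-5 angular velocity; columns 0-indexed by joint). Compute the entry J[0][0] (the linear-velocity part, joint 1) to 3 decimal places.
axis z_0 = ẑ; lever o_n−o_0 = (-1.5000,2.5981,5.0000)
cross product → J_v[:, 0] = (-2.5981,-1.5000,0.0000)
J_ω[:, 0] = z_0
entry J[0][0] = -2.5981

-2.598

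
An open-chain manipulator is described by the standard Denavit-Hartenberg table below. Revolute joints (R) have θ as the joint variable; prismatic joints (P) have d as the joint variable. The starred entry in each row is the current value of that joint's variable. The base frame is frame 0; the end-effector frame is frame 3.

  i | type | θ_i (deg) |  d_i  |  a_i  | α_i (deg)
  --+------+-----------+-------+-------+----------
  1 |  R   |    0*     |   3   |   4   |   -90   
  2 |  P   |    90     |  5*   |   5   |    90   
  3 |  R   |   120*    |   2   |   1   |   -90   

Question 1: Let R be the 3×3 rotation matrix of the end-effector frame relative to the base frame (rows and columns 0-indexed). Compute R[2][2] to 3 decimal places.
0.866

End-effector z-axis (col 2 of R) = (0.0000,-0.5000,0.8660)
R[2][2] = 0.8660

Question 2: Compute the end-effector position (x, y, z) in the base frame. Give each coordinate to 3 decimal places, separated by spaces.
after link 1: o_1 = (4.0000, 0.0000, 3.0000)
after link 2: o_2 = (4.0000, 5.0000, -2.0000)
after link 3: o_3 = (6.0000, 5.8660, -1.5000)

6.000 5.866 -1.500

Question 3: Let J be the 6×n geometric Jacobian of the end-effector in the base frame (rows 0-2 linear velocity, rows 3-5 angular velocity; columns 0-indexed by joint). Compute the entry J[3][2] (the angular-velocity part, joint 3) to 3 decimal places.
1.000

axis z_2 = (1.0000,0.0000,0.0000); lever o_n−o_2 = (2.0000,0.8660,0.5000)
cross product → J_v[:, 2] = (-0.0000,-0.5000,0.8660)
J_ω[:, 2] = z_2
entry J[3][2] = 1.0000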